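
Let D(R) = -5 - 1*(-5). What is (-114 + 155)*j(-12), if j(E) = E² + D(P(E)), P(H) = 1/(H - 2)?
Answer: 5904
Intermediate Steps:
P(H) = 1/(-2 + H)
D(R) = 0 (D(R) = -5 + 5 = 0)
j(E) = E² (j(E) = E² + 0 = E²)
(-114 + 155)*j(-12) = (-114 + 155)*(-12)² = 41*144 = 5904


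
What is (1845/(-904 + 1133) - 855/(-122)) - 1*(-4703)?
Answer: 131813299/27938 ≈ 4718.1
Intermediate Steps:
(1845/(-904 + 1133) - 855/(-122)) - 1*(-4703) = (1845/229 - 855*(-1/122)) + 4703 = (1845*(1/229) + 855/122) + 4703 = (1845/229 + 855/122) + 4703 = 420885/27938 + 4703 = 131813299/27938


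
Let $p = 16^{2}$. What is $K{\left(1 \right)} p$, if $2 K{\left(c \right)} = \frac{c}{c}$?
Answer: $128$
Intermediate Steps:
$K{\left(c \right)} = \frac{1}{2}$ ($K{\left(c \right)} = \frac{c \frac{1}{c}}{2} = \frac{1}{2} \cdot 1 = \frac{1}{2}$)
$p = 256$
$K{\left(1 \right)} p = \frac{1}{2} \cdot 256 = 128$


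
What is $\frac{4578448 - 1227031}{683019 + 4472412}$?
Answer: $\frac{1117139}{1718477} \approx 0.65007$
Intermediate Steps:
$\frac{4578448 - 1227031}{683019 + 4472412} = \frac{3351417}{5155431} = 3351417 \cdot \frac{1}{5155431} = \frac{1117139}{1718477}$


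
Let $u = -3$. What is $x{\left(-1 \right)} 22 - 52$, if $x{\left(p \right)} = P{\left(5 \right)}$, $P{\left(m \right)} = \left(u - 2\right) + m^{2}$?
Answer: $388$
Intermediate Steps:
$P{\left(m \right)} = -5 + m^{2}$ ($P{\left(m \right)} = \left(-3 - 2\right) + m^{2} = -5 + m^{2}$)
$x{\left(p \right)} = 20$ ($x{\left(p \right)} = -5 + 5^{2} = -5 + 25 = 20$)
$x{\left(-1 \right)} 22 - 52 = 20 \cdot 22 - 52 = 440 - 52 = 388$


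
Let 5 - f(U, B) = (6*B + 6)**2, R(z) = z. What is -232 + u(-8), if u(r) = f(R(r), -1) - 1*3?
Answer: -230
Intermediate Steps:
f(U, B) = 5 - (6 + 6*B)**2 (f(U, B) = 5 - (6*B + 6)**2 = 5 - (6 + 6*B)**2)
u(r) = 2 (u(r) = (5 - 36*(1 - 1)**2) - 1*3 = (5 - 36*0**2) - 3 = (5 - 36*0) - 3 = (5 + 0) - 3 = 5 - 3 = 2)
-232 + u(-8) = -232 + 2 = -230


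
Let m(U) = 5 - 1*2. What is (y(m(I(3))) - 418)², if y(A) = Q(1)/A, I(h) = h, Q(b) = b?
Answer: 1570009/9 ≈ 1.7445e+5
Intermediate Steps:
m(U) = 3 (m(U) = 5 - 2 = 3)
y(A) = 1/A
(y(m(I(3))) - 418)² = (1/3 - 418)² = (⅓ - 418)² = (-1253/3)² = 1570009/9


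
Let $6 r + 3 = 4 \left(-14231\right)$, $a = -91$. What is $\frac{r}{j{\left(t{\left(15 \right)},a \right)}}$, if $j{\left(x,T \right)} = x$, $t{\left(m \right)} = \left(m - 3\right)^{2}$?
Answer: $- \frac{56927}{864} \approx -65.888$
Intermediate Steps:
$t{\left(m \right)} = \left(-3 + m\right)^{2}$
$r = - \frac{56927}{6}$ ($r = - \frac{1}{2} + \frac{4 \left(-14231\right)}{6} = - \frac{1}{2} + \frac{1}{6} \left(-56924\right) = - \frac{1}{2} - \frac{28462}{3} = - \frac{56927}{6} \approx -9487.8$)
$\frac{r}{j{\left(t{\left(15 \right)},a \right)}} = - \frac{56927}{6 \left(-3 + 15\right)^{2}} = - \frac{56927}{6 \cdot 12^{2}} = - \frac{56927}{6 \cdot 144} = \left(- \frac{56927}{6}\right) \frac{1}{144} = - \frac{56927}{864}$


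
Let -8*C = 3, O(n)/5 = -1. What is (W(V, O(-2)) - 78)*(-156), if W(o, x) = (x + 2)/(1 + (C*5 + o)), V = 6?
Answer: 502632/41 ≈ 12259.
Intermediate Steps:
O(n) = -5 (O(n) = 5*(-1) = -5)
C = -3/8 (C = -⅛*3 = -3/8 ≈ -0.37500)
W(o, x) = (2 + x)/(-7/8 + o) (W(o, x) = (x + 2)/(1 + (-3/8*5 + o)) = (2 + x)/(1 + (-15/8 + o)) = (2 + x)/(-7/8 + o))
(W(V, O(-2)) - 78)*(-156) = (8*(2 - 5)/(-7 + 8*6) - 78)*(-156) = (8*(-3)/(-7 + 48) - 78)*(-156) = (8*(-3)/41 - 78)*(-156) = (8*(1/41)*(-3) - 78)*(-156) = (-24/41 - 78)*(-156) = -3222/41*(-156) = 502632/41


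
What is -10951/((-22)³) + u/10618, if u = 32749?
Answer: 232494535/56530232 ≈ 4.1127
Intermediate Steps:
-10951/((-22)³) + u/10618 = -10951/((-22)³) + 32749/10618 = -10951/(-10648) + 32749*(1/10618) = -10951*(-1/10648) + 32749/10618 = 10951/10648 + 32749/10618 = 232494535/56530232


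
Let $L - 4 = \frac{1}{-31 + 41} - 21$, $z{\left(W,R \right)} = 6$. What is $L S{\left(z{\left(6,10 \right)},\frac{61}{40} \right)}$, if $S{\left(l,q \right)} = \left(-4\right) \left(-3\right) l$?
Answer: $- \frac{6084}{5} \approx -1216.8$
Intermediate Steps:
$S{\left(l,q \right)} = 12 l$
$L = - \frac{169}{10}$ ($L = 4 - \left(21 - \frac{1}{-31 + 41}\right) = 4 - \left(21 - \frac{1}{10}\right) = 4 + \left(\frac{1}{10} - 21\right) = 4 - \frac{209}{10} = - \frac{169}{10} \approx -16.9$)
$L S{\left(z{\left(6,10 \right)},\frac{61}{40} \right)} = - \frac{169 \cdot 12 \cdot 6}{10} = \left(- \frac{169}{10}\right) 72 = - \frac{6084}{5}$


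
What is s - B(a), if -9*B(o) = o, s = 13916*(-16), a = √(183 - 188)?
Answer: -222656 + I*√5/9 ≈ -2.2266e+5 + 0.24845*I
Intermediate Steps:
a = I*√5 (a = √(-5) = I*√5 ≈ 2.2361*I)
s = -222656
B(o) = -o/9
s - B(a) = -222656 - (-1)*I*√5/9 = -222656 + I*√5/9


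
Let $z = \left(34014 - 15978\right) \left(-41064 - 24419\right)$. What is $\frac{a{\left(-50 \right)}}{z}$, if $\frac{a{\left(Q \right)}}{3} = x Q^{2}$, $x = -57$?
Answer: $\frac{11875}{32806983} \approx 0.00036197$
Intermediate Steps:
$a{\left(Q \right)} = - 171 Q^{2}$ ($a{\left(Q \right)} = 3 \left(- 57 Q^{2}\right) = - 171 Q^{2}$)
$z = -1181051388$ ($z = 18036 \left(-65483\right) = -1181051388$)
$\frac{a{\left(-50 \right)}}{z} = \frac{\left(-171\right) \left(-50\right)^{2}}{-1181051388} = \left(-171\right) 2500 \left(- \frac{1}{1181051388}\right) = \left(-427500\right) \left(- \frac{1}{1181051388}\right) = \frac{11875}{32806983}$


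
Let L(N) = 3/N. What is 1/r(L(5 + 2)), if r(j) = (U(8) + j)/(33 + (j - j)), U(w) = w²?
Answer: 21/41 ≈ 0.51220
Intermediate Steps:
r(j) = 64/33 + j/33 (r(j) = (8² + j)/(33 + (j - j)) = (64 + j)/(33 + 0) = (64 + j)/33 = (64 + j)*(1/33) = 64/33 + j/33)
1/r(L(5 + 2)) = 1/(64/33 + (3/(5 + 2))/33) = 1/(64/33 + (3/7)/33) = 1/(64/33 + (3*(⅐))/33) = 1/(64/33 + (1/33)*(3/7)) = 1/(64/33 + 1/77) = 1/(41/21) = 21/41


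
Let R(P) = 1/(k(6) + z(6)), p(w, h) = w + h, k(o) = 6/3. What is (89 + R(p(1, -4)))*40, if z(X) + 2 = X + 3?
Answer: 32080/9 ≈ 3564.4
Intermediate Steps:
z(X) = 1 + X (z(X) = -2 + (X + 3) = -2 + (3 + X) = 1 + X)
k(o) = 2 (k(o) = 6*(⅓) = 2)
p(w, h) = h + w
R(P) = ⅑ (R(P) = 1/(2 + (1 + 6)) = 1/(2 + 7) = 1/9 = ⅑)
(89 + R(p(1, -4)))*40 = (89 + ⅑)*40 = (802/9)*40 = 32080/9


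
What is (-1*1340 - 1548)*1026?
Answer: -2963088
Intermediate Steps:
(-1*1340 - 1548)*1026 = (-1340 - 1548)*1026 = -2888*1026 = -2963088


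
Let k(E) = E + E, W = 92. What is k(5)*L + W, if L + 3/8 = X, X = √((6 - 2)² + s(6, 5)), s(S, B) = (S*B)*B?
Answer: 353/4 + 10*√166 ≈ 217.09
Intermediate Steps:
s(S, B) = S*B² (s(S, B) = (B*S)*B = S*B²)
k(E) = 2*E
X = √166 (X = √((6 - 2)² + 6*5²) = √(4² + 6*25) = √(16 + 150) = √166 ≈ 12.884)
L = -3/8 + √166 ≈ 12.509
k(5)*L + W = (2*5)*(-3/8 + √166) + 92 = 10*(-3/8 + √166) + 92 = (-15/4 + 10*√166) + 92 = 353/4 + 10*√166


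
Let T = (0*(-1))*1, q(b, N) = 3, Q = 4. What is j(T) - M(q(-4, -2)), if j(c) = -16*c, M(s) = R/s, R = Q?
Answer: -4/3 ≈ -1.3333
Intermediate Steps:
R = 4
T = 0 (T = 0*1 = 0)
M(s) = 4/s
j(T) - M(q(-4, -2)) = -16*0 - 4/3 = 0 - 4/3 = -4/3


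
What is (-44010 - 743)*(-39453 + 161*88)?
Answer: 1131579605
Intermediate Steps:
(-44010 - 743)*(-39453 + 161*88) = -44753*(-39453 + 14168) = -44753*(-25285) = 1131579605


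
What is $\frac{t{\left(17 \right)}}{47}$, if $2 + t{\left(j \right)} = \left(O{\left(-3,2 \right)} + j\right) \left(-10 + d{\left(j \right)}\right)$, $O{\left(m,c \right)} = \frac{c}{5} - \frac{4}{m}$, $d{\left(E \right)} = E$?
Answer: $\frac{1937}{705} \approx 2.7475$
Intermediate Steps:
$O{\left(m,c \right)} = - \frac{4}{m} + \frac{c}{5}$ ($O{\left(m,c \right)} = c \frac{1}{5} - \frac{4}{m} = \frac{c}{5} - \frac{4}{m} = - \frac{4}{m} + \frac{c}{5}$)
$t{\left(j \right)} = -2 + \left(-10 + j\right) \left(\frac{26}{15} + j\right)$ ($t{\left(j \right)} = -2 + \left(\left(- \frac{4}{-3} + \frac{1}{5} \cdot 2\right) + j\right) \left(-10 + j\right) = -2 + \left(\left(\left(-4\right) \left(- \frac{1}{3}\right) + \frac{2}{5}\right) + j\right) \left(-10 + j\right) = -2 + \left(\left(\frac{4}{3} + \frac{2}{5}\right) + j\right) \left(-10 + j\right) = -2 + \left(\frac{26}{15} + j\right) \left(-10 + j\right) = -2 + \left(-10 + j\right) \left(\frac{26}{15} + j\right)$)
$\frac{t{\left(17 \right)}}{47} = \frac{- \frac{58}{3} + 17^{2} - \frac{2108}{15}}{47} = \left(- \frac{58}{3} + 289 - \frac{2108}{15}\right) \frac{1}{47} = \frac{1937}{15} \cdot \frac{1}{47} = \frac{1937}{705}$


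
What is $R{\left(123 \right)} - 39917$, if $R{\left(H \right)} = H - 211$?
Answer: $-40005$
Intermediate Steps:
$R{\left(H \right)} = -211 + H$
$R{\left(123 \right)} - 39917 = \left(-211 + 123\right) - 39917 = -88 - 39917 = -40005$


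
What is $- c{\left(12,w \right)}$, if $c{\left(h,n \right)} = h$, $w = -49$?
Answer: $-12$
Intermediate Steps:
$- c{\left(12,w \right)} = \left(-1\right) 12 = -12$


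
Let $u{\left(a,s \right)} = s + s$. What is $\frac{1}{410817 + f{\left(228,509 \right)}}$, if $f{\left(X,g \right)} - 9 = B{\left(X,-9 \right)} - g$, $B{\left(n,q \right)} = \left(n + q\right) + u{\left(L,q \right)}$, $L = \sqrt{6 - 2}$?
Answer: $\frac{1}{410518} \approx 2.4359 \cdot 10^{-6}$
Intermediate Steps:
$L = 2$ ($L = \sqrt{4} = 2$)
$u{\left(a,s \right)} = 2 s$
$B{\left(n,q \right)} = n + 3 q$ ($B{\left(n,q \right)} = \left(n + q\right) + 2 q = n + 3 q$)
$f{\left(X,g \right)} = -18 + X - g$ ($f{\left(X,g \right)} = 9 - \left(27 + g - X\right) = -18 + X - g$)
$\frac{1}{410817 + f{\left(228,509 \right)}} = \frac{1}{410817 - 299} = \frac{1}{410518}$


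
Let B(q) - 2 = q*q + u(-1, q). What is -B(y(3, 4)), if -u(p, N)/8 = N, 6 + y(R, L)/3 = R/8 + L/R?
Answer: -17329/64 ≈ -270.77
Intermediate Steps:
y(R, L) = -18 + 3*R/8 + 3*L/R (y(R, L) = -18 + 3*(R/8 + L/R) = -18 + (3*R/8 + 3*L/R) = -18 + 3*R/8 + 3*L/R)
u(p, N) = -8*N
B(q) = 2 + q² - 8*q (B(q) = 2 + (q*q - 8*q) = 2 + (q² - 8*q) = 2 + q² - 8*q)
-B(y(3, 4)) = -(2 + (-18 + (3/8)*3 + 3*4/3)² - 8*(-18 + (3/8)*3 + 3*4/3)) = -(2 + (-18 + 9/8 + 3*4*(⅓))² - 8*(-18 + 9/8 + 3*4*(⅓))) = -(2 + (-18 + 9/8 + 4)² - 8*(-18 + 9/8 + 4)) = -(2 + (-103/8)² - 8*(-103/8)) = -(2 + 10609/64 + 103) = -1*17329/64 = -17329/64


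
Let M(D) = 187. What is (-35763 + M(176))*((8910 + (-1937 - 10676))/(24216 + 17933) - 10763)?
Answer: 16139173002640/42149 ≈ 3.8291e+8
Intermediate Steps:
(-35763 + M(176))*((8910 + (-1937 - 10676))/(24216 + 17933) - 10763) = (-35763 + 187)*((8910 + (-1937 - 10676))/(24216 + 17933) - 10763) = -35576*((8910 - 12613)/42149 - 10763) = -35576*(-3703*1/42149 - 10763) = -35576*(-3703/42149 - 10763) = -35576*(-453653390/42149) = 16139173002640/42149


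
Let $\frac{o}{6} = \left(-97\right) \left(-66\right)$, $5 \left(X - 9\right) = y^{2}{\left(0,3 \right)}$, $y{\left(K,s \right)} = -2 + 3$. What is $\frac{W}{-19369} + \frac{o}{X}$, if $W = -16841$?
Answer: $\frac{1860392413}{445487} \approx 4176.1$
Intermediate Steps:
$y{\left(K,s \right)} = 1$
$X = \frac{46}{5}$ ($X = 9 + \frac{1^{2}}{5} = 9 + \frac{1}{5} \cdot 1 = 9 + \frac{1}{5} = \frac{46}{5} \approx 9.2$)
$o = 38412$ ($o = 6 \left(\left(-97\right) \left(-66\right)\right) = 6 \cdot 6402 = 38412$)
$\frac{W}{-19369} + \frac{o}{X} = - \frac{16841}{-19369} + \frac{38412}{\frac{46}{5}} = \left(-16841\right) \left(- \frac{1}{19369}\right) + 38412 \cdot \frac{5}{46} = \frac{16841}{19369} + \frac{96030}{23} = \frac{1860392413}{445487}$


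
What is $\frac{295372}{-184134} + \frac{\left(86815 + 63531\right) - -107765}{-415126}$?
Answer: $- \frac{85071803873}{38219405442} \approx -2.2259$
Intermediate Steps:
$\frac{295372}{-184134} + \frac{\left(86815 + 63531\right) - -107765}{-415126} = 295372 \left(- \frac{1}{184134}\right) + \left(150346 + 107765\right) \left(- \frac{1}{415126}\right) = - \frac{147686}{92067} + 258111 \left(- \frac{1}{415126}\right) = - \frac{147686}{92067} - \frac{258111}{415126} = - \frac{85071803873}{38219405442}$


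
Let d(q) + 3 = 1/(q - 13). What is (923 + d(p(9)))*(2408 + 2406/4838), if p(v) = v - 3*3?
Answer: 69674987645/31447 ≈ 2.2156e+6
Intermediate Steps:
p(v) = -9 + v (p(v) = v - 9 = -9 + v)
d(q) = -3 + 1/(-13 + q) (d(q) = -3 + 1/(q - 13) = -3 + 1/(-13 + q))
(923 + d(p(9)))*(2408 + 2406/4838) = (923 + (40 - 3*(-9 + 9))/(-13 + (-9 + 9)))*(2408 + 2406/4838) = (923 + (40 - 3*0)/(-13 + 0))*(2408 + 2406*(1/4838)) = (923 + (40 + 0)/(-13))*(2408 + 1203/2419) = (923 - 1/13*40)*(5826155/2419) = (923 - 40/13)*(5826155/2419) = (11959/13)*(5826155/2419) = 69674987645/31447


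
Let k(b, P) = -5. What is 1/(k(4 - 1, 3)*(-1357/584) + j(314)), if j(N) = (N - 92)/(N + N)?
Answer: 91688/1097657 ≈ 0.083531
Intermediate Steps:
j(N) = (-92 + N)/(2*N) (j(N) = (-92 + N)/((2*N)) = (-92 + N)*(1/(2*N)) = (-92 + N)/(2*N))
1/(k(4 - 1, 3)*(-1357/584) + j(314)) = 1/(-(-6785)/584 + (½)*(-92 + 314)/314) = 1/(-(-6785)/584 + (½)*(1/314)*222) = 1/(-5*(-1357/584) + 111/314) = 1/(6785/584 + 111/314) = 1/(1097657/91688) = 91688/1097657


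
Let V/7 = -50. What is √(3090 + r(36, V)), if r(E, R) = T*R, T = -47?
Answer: 2*√4885 ≈ 139.79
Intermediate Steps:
V = -350 (V = 7*(-50) = -350)
r(E, R) = -47*R
√(3090 + r(36, V)) = √(3090 - 47*(-350)) = √(3090 + 16450) = √19540 = 2*√4885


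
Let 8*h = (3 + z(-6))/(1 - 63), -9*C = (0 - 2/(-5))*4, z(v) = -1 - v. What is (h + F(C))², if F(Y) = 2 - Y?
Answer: 36372961/7784100 ≈ 4.6727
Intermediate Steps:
C = -8/45 (C = -(0 - 2/(-5))*4/9 = -(0 - 2*(-⅕))*4/9 = -(0 + ⅖)*4/9 = -2*4/45 = -⅑*8/5 = -8/45 ≈ -0.17778)
h = -1/62 (h = ((3 + (-1 - 1*(-6)))/(1 - 63))/8 = ((3 + (-1 + 6))/(-62))/8 = ((3 + 5)*(-1/62))/8 = (8*(-1/62))/8 = (⅛)*(-4/31) = -1/62 ≈ -0.016129)
(h + F(C))² = (-1/62 + (2 - 1*(-8/45)))² = (-1/62 + (2 + 8/45))² = (-1/62 + 98/45)² = (6031/2790)² = 36372961/7784100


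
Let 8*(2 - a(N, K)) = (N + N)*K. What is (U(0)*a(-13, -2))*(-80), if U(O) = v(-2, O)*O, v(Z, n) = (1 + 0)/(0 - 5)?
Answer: 0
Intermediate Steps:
a(N, K) = 2 - K*N/4 (a(N, K) = 2 - (N + N)*K/8 = 2 - 2*N*K/8 = 2 - K*N/4)
v(Z, n) = -1/5 (v(Z, n) = 1/(-5) = 1*(-1/5) = -1/5)
U(O) = -O/5
(U(0)*a(-13, -2))*(-80) = ((-1/5*0)*(2 - 1/4*(-2)*(-13)))*(-80) = (0*(2 - 13/2))*(-80) = (0*(-9/2))*(-80) = 0*(-80) = 0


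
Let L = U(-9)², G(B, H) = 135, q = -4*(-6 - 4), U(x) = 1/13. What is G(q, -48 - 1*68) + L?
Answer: 22816/169 ≈ 135.01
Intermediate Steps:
U(x) = 1/13
q = 40 (q = -4*(-10) = 40)
L = 1/169 (L = (1/13)² = 1/169 ≈ 0.0059172)
G(q, -48 - 1*68) + L = 135 + 1/169 = 22816/169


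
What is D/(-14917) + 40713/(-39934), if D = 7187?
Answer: -21812719/14529158 ≈ -1.5013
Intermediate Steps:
D/(-14917) + 40713/(-39934) = 7187/(-14917) + 40713/(-39934) = 7187*(-1/14917) + 40713*(-1/39934) = -7187/14917 - 993/974 = -21812719/14529158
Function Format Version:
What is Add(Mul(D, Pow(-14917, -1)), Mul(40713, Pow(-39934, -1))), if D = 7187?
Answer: Rational(-21812719, 14529158) ≈ -1.5013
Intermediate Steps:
Add(Mul(D, Pow(-14917, -1)), Mul(40713, Pow(-39934, -1))) = Add(Mul(7187, Pow(-14917, -1)), Mul(40713, Pow(-39934, -1))) = Add(Mul(7187, Rational(-1, 14917)), Mul(40713, Rational(-1, 39934))) = Add(Rational(-7187, 14917), Rational(-993, 974)) = Rational(-21812719, 14529158)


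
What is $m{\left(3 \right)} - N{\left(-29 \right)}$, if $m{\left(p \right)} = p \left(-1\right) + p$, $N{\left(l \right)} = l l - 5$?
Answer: $-836$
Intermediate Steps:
$N{\left(l \right)} = -5 + l^{2}$ ($N{\left(l \right)} = l^{2} - 5 = -5 + l^{2}$)
$m{\left(p \right)} = 0$ ($m{\left(p \right)} = - p + p = 0$)
$m{\left(3 \right)} - N{\left(-29 \right)} = 0 - \left(-5 + \left(-29\right)^{2}\right) = 0 - \left(-5 + 841\right) = 0 - 836 = -836$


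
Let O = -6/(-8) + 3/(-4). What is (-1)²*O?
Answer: 0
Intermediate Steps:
O = 0 (O = -6*(-⅛) + 3*(-¼) = ¾ - ¾ = 0)
(-1)²*O = (-1)²*0 = 1*0 = 0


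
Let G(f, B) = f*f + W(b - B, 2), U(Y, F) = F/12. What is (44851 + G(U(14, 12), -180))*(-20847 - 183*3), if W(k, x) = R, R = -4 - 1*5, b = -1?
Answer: -959460828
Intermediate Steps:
R = -9 (R = -4 - 5 = -9)
U(Y, F) = F/12 (U(Y, F) = F*(1/12) = F/12)
W(k, x) = -9
G(f, B) = -9 + f² (G(f, B) = f*f - 9 = f² - 9 = -9 + f²)
(44851 + G(U(14, 12), -180))*(-20847 - 183*3) = (44851 + (-9 + ((1/12)*12)²))*(-20847 - 183*3) = (44851 + (-9 + 1²))*(-20847 - 549) = (44851 + (-9 + 1))*(-21396) = (44851 - 8)*(-21396) = 44843*(-21396) = -959460828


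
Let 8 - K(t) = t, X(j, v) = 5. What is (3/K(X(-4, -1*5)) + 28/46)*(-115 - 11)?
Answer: -4662/23 ≈ -202.70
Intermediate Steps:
K(t) = 8 - t
(3/K(X(-4, -1*5)) + 28/46)*(-115 - 11) = (3/(8 - 1*5) + 28/46)*(-115 - 11) = (3/(8 - 5) + 28*(1/46))*(-126) = (3/3 + 14/23)*(-126) = (3*(⅓) + 14/23)*(-126) = (1 + 14/23)*(-126) = (37/23)*(-126) = -4662/23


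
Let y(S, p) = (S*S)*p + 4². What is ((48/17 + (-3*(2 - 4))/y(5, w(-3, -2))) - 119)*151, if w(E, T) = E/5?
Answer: -282823/17 ≈ -16637.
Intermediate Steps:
w(E, T) = E/5 (w(E, T) = E*(⅕) = E/5)
y(S, p) = 16 + p*S² (y(S, p) = S²*p + 16 = p*S² + 16 = 16 + p*S²)
((48/17 + (-3*(2 - 4))/y(5, w(-3, -2))) - 119)*151 = ((48/17 + (-3*(2 - 4))/(16 + ((⅕)*(-3))*5²)) - 119)*151 = ((48*(1/17) + (-3*(-2))/(16 - ⅗*25)) - 119)*151 = ((48/17 + 6/(16 - 15)) - 119)*151 = ((48/17 + 6/1) - 119)*151 = ((48/17 + 6*1) - 119)*151 = ((48/17 + 6) - 119)*151 = (150/17 - 119)*151 = -1873/17*151 = -282823/17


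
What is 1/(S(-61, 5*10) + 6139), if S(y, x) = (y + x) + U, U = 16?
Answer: 1/6144 ≈ 0.00016276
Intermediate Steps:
S(y, x) = 16 + x + y (S(y, x) = (y + x) + 16 = (x + y) + 16 = 16 + x + y)
1/(S(-61, 5*10) + 6139) = 1/((16 + 5*10 - 61) + 6139) = 1/((16 + 50 - 61) + 6139) = 1/(5 + 6139) = 1/6144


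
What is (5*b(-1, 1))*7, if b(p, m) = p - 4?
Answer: -175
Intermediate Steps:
b(p, m) = -4 + p
(5*b(-1, 1))*7 = (5*(-4 - 1))*7 = (5*(-5))*7 = -25*7 = -175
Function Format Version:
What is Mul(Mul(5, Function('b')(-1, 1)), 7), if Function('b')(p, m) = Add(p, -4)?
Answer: -175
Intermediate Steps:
Function('b')(p, m) = Add(-4, p)
Mul(Mul(5, Function('b')(-1, 1)), 7) = Mul(Mul(5, Add(-4, -1)), 7) = Mul(Mul(5, -5), 7) = Mul(-25, 7) = -175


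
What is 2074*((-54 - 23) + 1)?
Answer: -157624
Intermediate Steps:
2074*((-54 - 23) + 1) = 2074*(-77 + 1) = 2074*(-76) = -157624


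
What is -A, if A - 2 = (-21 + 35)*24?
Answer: -338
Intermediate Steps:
A = 338 (A = 2 + (-21 + 35)*24 = 2 + 14*24 = 2 + 336 = 338)
-A = -1*338 = -338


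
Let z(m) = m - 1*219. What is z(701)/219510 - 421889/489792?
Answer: -15395462441/17919040320 ≈ -0.85917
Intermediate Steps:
z(m) = -219 + m (z(m) = m - 219 = -219 + m)
z(701)/219510 - 421889/489792 = (-219 + 701)/219510 - 421889/489792 = 482*(1/219510) - 421889*1/489792 = 241/109755 - 421889/489792 = -15395462441/17919040320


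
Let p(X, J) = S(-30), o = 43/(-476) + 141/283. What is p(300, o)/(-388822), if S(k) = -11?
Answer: 11/388822 ≈ 2.8291e-5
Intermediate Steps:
o = 54947/134708 (o = 43*(-1/476) + 141*(1/283) = -43/476 + 141/283 = 54947/134708 ≈ 0.40790)
p(X, J) = -11
p(300, o)/(-388822) = -11/(-388822) = -11*(-1/388822) = 11/388822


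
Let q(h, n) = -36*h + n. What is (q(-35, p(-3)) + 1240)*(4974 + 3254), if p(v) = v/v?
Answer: 20578228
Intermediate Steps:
p(v) = 1
q(h, n) = n - 36*h
(q(-35, p(-3)) + 1240)*(4974 + 3254) = ((1 - 36*(-35)) + 1240)*(4974 + 3254) = ((1 + 1260) + 1240)*8228 = (1261 + 1240)*8228 = 2501*8228 = 20578228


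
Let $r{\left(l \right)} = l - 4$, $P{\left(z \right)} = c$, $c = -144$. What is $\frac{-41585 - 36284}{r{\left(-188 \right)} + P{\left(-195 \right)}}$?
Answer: $\frac{77869}{336} \approx 231.75$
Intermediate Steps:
$P{\left(z \right)} = -144$
$r{\left(l \right)} = -4 + l$
$\frac{-41585 - 36284}{r{\left(-188 \right)} + P{\left(-195 \right)}} = \frac{-41585 - 36284}{\left(-4 - 188\right) - 144} = - \frac{77869}{-192 - 144} = - \frac{77869}{-336} = \left(-77869\right) \left(- \frac{1}{336}\right) = \frac{77869}{336}$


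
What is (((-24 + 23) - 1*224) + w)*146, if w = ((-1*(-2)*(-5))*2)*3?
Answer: -41610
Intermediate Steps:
w = -60 (w = ((2*(-5))*2)*3 = -10*2*3 = -20*3 = -60)
(((-24 + 23) - 1*224) + w)*146 = (((-24 + 23) - 1*224) - 60)*146 = ((-1 - 224) - 60)*146 = (-225 - 60)*146 = -285*146 = -41610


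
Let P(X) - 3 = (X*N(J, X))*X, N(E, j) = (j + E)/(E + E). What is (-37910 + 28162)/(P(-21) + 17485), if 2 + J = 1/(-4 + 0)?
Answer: -19496/39533 ≈ -0.49316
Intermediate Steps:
J = -9/4 (J = -2 + 1/(-4 + 0) = -2 + 1/(-4) = -2 - 1/4 = -9/4 ≈ -2.2500)
N(E, j) = (E + j)/(2*E) (N(E, j) = (E + j)/((2*E)) = (E + j)*(1/(2*E)) = (E + j)/(2*E))
P(X) = 3 + X**2*(1/2 - 2*X/9) (P(X) = 3 + (X*((-9/4 + X)/(2*(-9/4))))*X = 3 + (X*((1/2)*(-4/9)*(-9/4 + X)))*X = 3 + (X*(1/2 - 2*X/9))*X = 3 + X**2*(1/2 - 2*X/9))
(-37910 + 28162)/(P(-21) + 17485) = (-37910 + 28162)/((3 + (1/18)*(-21)**2*(9 - 4*(-21))) + 17485) = -9748/((3 + (1/18)*441*(9 + 84)) + 17485) = -9748/((3 + (1/18)*441*93) + 17485) = -9748/((3 + 4557/2) + 17485) = -9748/(4563/2 + 17485) = -9748/39533/2 = -9748*2/39533 = -19496/39533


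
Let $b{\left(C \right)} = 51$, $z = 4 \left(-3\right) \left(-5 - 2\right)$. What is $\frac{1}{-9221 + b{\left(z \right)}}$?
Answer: $- \frac{1}{9170} \approx -0.00010905$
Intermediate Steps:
$z = 84$ ($z = \left(-12\right) \left(-7\right) = 84$)
$\frac{1}{-9221 + b{\left(z \right)}} = \frac{1}{-9221 + 51} = \frac{1}{-9170} = - \frac{1}{9170}$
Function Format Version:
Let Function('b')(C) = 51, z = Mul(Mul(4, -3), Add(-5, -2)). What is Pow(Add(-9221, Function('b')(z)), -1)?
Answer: Rational(-1, 9170) ≈ -0.00010905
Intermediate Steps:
z = 84 (z = Mul(-12, -7) = 84)
Pow(Add(-9221, Function('b')(z)), -1) = Pow(Add(-9221, 51), -1) = Pow(-9170, -1) = Rational(-1, 9170)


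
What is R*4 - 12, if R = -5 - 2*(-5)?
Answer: 8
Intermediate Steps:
R = 5 (R = -5 + 10 = 5)
R*4 - 12 = 5*4 - 12 = 20 - 12 = 8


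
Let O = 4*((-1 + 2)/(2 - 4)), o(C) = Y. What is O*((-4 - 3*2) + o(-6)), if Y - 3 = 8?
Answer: -2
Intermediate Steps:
Y = 11 (Y = 3 + 8 = 11)
o(C) = 11
O = -2 (O = 4*(1/(-2)) = 4*(1*(-1/2)) = 4*(-1/2) = -2)
O*((-4 - 3*2) + o(-6)) = -2*((-4 - 3*2) + 11) = -2*((-4 - 6) + 11) = -2*(-10 + 11) = -2*1 = -2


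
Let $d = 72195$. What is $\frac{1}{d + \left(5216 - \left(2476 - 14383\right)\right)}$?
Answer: $\frac{1}{89318} \approx 1.1196 \cdot 10^{-5}$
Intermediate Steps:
$\frac{1}{d + \left(5216 - \left(2476 - 14383\right)\right)} = \frac{1}{72195 + \left(5216 - \left(2476 - 14383\right)\right)} = \frac{1}{72195 + \left(5216 - -11907\right)} = \frac{1}{72195 + \left(5216 + 11907\right)} = \frac{1}{72195 + 17123} = \frac{1}{89318}$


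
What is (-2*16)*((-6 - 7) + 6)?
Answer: 224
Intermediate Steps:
(-2*16)*((-6 - 7) + 6) = -32*(-13 + 6) = -32*(-7) = 224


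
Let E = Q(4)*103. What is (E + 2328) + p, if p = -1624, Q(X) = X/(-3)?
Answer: 1700/3 ≈ 566.67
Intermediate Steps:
Q(X) = -X/3 (Q(X) = X*(-1/3) = -X/3)
E = -412/3 (E = -1/3*4*103 = -4/3*103 = -412/3 ≈ -137.33)
(E + 2328) + p = (-412/3 + 2328) - 1624 = 6572/3 - 1624 = 1700/3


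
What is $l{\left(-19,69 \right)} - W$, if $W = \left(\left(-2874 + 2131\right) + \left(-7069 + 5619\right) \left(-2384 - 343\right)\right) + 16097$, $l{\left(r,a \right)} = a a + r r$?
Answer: $-3964382$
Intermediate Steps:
$l{\left(r,a \right)} = a^{2} + r^{2}$
$W = 3969504$ ($W = \left(-743 - -3954150\right) + 16097 = \left(-743 + 3954150\right) + 16097 = 3953407 + 16097 = 3969504$)
$l{\left(-19,69 \right)} - W = \left(69^{2} + \left(-19\right)^{2}\right) - 3969504 = \left(4761 + 361\right) - 3969504 = 5122 - 3969504 = -3964382$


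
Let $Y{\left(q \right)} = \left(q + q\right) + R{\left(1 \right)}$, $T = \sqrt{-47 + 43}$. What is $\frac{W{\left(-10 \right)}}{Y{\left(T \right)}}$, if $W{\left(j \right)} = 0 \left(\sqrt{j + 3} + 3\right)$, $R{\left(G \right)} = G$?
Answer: $0$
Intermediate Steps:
$T = 2 i$ ($T = \sqrt{-4} = 2 i \approx 2.0 i$)
$W{\left(j \right)} = 0$ ($W{\left(j \right)} = 0 \left(\sqrt{3 + j} + 3\right) = 0 \left(3 + \sqrt{3 + j}\right) = 0$)
$Y{\left(q \right)} = 1 + 2 q$ ($Y{\left(q \right)} = \left(q + q\right) + 1 = 2 q + 1 = 1 + 2 q$)
$\frac{W{\left(-10 \right)}}{Y{\left(T \right)}} = \frac{0}{1 + 2 \cdot 2 i} = \frac{0}{1 + 4 i} = 0 \frac{1 - 4 i}{17} = 0$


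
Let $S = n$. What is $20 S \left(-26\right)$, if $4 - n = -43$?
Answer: $-24440$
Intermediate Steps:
$n = 47$ ($n = 4 - -43 = 4 + 43 = 47$)
$S = 47$
$20 S \left(-26\right) = 20 \cdot 47 \left(-26\right) = 940 \left(-26\right) = -24440$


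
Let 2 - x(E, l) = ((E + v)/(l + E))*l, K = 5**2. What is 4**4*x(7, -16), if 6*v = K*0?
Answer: -24064/9 ≈ -2673.8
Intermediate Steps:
K = 25
v = 0 (v = (25*0)/6 = (1/6)*0 = 0)
x(E, l) = 2 - E*l/(E + l) (x(E, l) = 2 - (E + 0)/(l + E)*l = 2 - E/(E + l)*l = 2 - E*l/(E + l))
4**4*x(7, -16) = 4**4*((2*7 + 2*(-16) - 1*7*(-16))/(7 - 16)) = 256*((14 - 32 + 112)/(-9)) = 256*(-1/9*94) = 256*(-94/9) = -24064/9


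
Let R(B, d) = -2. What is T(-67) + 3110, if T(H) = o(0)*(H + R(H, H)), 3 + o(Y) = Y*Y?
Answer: 3317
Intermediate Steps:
o(Y) = -3 + Y**2 (o(Y) = -3 + Y*Y = -3 + Y**2)
T(H) = 6 - 3*H (T(H) = (-3 + 0**2)*(H - 2) = (-3 + 0)*(-2 + H) = -3*(-2 + H) = 6 - 3*H)
T(-67) + 3110 = (6 - 3*(-67)) + 3110 = (6 + 201) + 3110 = 207 + 3110 = 3317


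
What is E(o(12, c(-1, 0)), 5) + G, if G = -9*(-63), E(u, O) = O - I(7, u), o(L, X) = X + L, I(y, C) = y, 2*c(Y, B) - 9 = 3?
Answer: 565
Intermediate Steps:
c(Y, B) = 6 (c(Y, B) = 9/2 + (½)*3 = 9/2 + 3/2 = 6)
o(L, X) = L + X
E(u, O) = -7 + O (E(u, O) = O - 1*7 = O - 7 = -7 + O)
G = 567
E(o(12, c(-1, 0)), 5) + G = (-7 + 5) + 567 = -2 + 567 = 565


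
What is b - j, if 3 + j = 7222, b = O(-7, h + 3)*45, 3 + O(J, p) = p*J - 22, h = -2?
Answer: -8659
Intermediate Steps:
O(J, p) = -25 + J*p (O(J, p) = -3 + (p*J - 22) = -3 + (J*p - 22) = -3 + (-22 + J*p) = -25 + J*p)
b = -1440 (b = (-25 - 7*(-2 + 3))*45 = (-25 - 7*1)*45 = (-25 - 7)*45 = -32*45 = -1440)
j = 7219 (j = -3 + 7222 = 7219)
b - j = -1440 - 1*7219 = -1440 - 7219 = -8659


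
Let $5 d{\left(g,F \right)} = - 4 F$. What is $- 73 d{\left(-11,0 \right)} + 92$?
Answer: $92$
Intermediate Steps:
$d{\left(g,F \right)} = - \frac{4 F}{5}$ ($d{\left(g,F \right)} = \frac{\left(-4\right) F}{5} = - \frac{4 F}{5}$)
$- 73 d{\left(-11,0 \right)} + 92 = - 73 \left(\left(- \frac{4}{5}\right) 0\right) + 92 = \left(-73\right) 0 + 92 = 0 + 92 = 92$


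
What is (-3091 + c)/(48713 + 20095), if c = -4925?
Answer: -334/2867 ≈ -0.11650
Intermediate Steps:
(-3091 + c)/(48713 + 20095) = (-3091 - 4925)/(48713 + 20095) = -8016/68808 = -8016*1/68808 = -334/2867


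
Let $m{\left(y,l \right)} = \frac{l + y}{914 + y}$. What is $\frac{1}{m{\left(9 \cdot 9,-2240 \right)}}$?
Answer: $- \frac{995}{2159} \approx -0.46086$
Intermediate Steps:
$m{\left(y,l \right)} = \frac{l + y}{914 + y}$
$\frac{1}{m{\left(9 \cdot 9,-2240 \right)}} = \frac{1}{\frac{1}{914 + 9 \cdot 9} \left(-2240 + 9 \cdot 9\right)} = \frac{1}{\frac{1}{914 + 81} \left(-2240 + 81\right)} = \frac{1}{\frac{1}{995} \left(-2159\right)} = \frac{1}{- \frac{2159}{995}} = - \frac{995}{2159}$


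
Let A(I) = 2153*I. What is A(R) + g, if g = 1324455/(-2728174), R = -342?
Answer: -2008826773179/2728174 ≈ -7.3633e+5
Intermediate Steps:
g = -1324455/2728174 (g = 1324455*(-1/2728174) = -1324455/2728174 ≈ -0.48547)
A(R) + g = 2153*(-342) - 1324455/2728174 = -736326 - 1324455/2728174 = -2008826773179/2728174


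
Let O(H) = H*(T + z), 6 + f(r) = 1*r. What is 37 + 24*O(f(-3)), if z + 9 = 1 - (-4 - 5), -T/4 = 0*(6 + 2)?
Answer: -179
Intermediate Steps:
T = 0 (T = -0*(6 + 2) = -0*8 = -4*0 = 0)
f(r) = -6 + r (f(r) = -6 + 1*r = -6 + r)
z = 1 (z = -9 + (1 - (-4 - 5)) = -9 + (1 - 1*(-9)) = -9 + (1 + 9) = -9 + 10 = 1)
O(H) = H (O(H) = H*(0 + 1) = H*1 = H)
37 + 24*O(f(-3)) = 37 + 24*(-6 - 3) = 37 + 24*(-9) = 37 - 216 = -179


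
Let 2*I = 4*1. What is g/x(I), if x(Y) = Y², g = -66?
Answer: -33/2 ≈ -16.500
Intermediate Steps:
I = 2 (I = (4*1)/2 = (½)*4 = 2)
g/x(I) = -66/2² = -66/4 = (¼)*(-66) = -33/2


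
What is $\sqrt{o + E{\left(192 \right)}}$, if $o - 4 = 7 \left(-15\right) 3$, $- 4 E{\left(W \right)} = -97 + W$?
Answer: $\frac{i \sqrt{1339}}{2} \approx 18.296 i$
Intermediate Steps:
$E{\left(W \right)} = \frac{97}{4} - \frac{W}{4}$ ($E{\left(W \right)} = - \frac{-97 + W}{4} = \frac{97}{4} - \frac{W}{4}$)
$o = -311$ ($o = 4 + 7 \left(-15\right) 3 = 4 - 315 = -311$)
$\sqrt{o + E{\left(192 \right)}} = \sqrt{-311 + \left(\frac{97}{4} - 48\right)} = \sqrt{-311 - \frac{95}{4}} = \sqrt{- \frac{1339}{4}} = \frac{i \sqrt{1339}}{2}$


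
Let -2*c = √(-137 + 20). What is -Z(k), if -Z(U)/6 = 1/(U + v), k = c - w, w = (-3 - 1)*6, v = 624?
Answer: 1728/186637 + 4*I*√13/186637 ≈ 0.0092586 + 7.7274e-5*I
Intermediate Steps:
w = -24 (w = -4*6 = -24)
c = -3*I*√13/2 (c = -√(-137 + 20)/2 = -3*I*√13/2 ≈ -5.4083*I)
k = 24 - 3*I*√13/2 (k = -3*I*√13/2 - 1*(-24) = -3*I*√13/2 + 24 = 24 - 3*I*√13/2 ≈ 24.0 - 5.4083*I)
Z(U) = -6/(624 + U) (Z(U) = -6/(U + 624) = -6/(624 + U))
-Z(k) = -(-6)/(624 + (24 - 3*I*√13/2)) = -(-6)/(648 - 3*I*√13/2) = 6/(648 - 3*I*√13/2)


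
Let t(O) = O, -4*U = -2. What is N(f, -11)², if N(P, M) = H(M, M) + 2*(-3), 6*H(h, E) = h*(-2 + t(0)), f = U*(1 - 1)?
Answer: 49/9 ≈ 5.4444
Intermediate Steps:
U = ½ (U = -¼*(-2) = ½ ≈ 0.50000)
f = 0 (f = (1 - 1)/2 = (½)*0 = 0)
H(h, E) = -h/3 (H(h, E) = (h*(-2 + 0))/6 = (h*(-2))/6 = (-2*h)/6 = -h/3)
N(P, M) = -6 - M/3 (N(P, M) = -M/3 + 2*(-3) = -M/3 - 6 = -6 - M/3)
N(f, -11)² = (-6 - ⅓*(-11))² = (-6 + 11/3)² = (-7/3)² = 49/9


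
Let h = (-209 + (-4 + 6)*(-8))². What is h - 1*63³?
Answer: -199422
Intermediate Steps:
h = 50625 (h = (-209 + 2*(-8))² = (-209 - 16)² = (-225)² = 50625)
h - 1*63³ = 50625 - 1*63³ = 50625 - 1*250047 = 50625 - 250047 = -199422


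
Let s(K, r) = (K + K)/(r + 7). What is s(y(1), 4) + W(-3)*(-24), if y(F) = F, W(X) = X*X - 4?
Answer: -1318/11 ≈ -119.82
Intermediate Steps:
W(X) = -4 + X² (W(X) = X² - 4 = -4 + X²)
s(K, r) = 2*K/(7 + r) (s(K, r) = (2*K)/(7 + r) = 2*K/(7 + r))
s(y(1), 4) + W(-3)*(-24) = 2*1/(7 + 4) + (-4 + (-3)²)*(-24) = 2*1/11 + (-4 + 9)*(-24) = 2*1*(1/11) + 5*(-24) = 2/11 - 120 = -1318/11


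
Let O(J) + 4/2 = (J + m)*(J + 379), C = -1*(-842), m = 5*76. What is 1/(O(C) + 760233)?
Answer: 1/2252293 ≈ 4.4399e-7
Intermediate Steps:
m = 380
C = 842
O(J) = -2 + (379 + J)*(380 + J) (O(J) = -2 + (J + 380)*(J + 379) = -2 + (380 + J)*(379 + J) = -2 + (379 + J)*(380 + J))
1/(O(C) + 760233) = 1/((144018 + 842² + 759*842) + 760233) = 1/((144018 + 708964 + 639078) + 760233) = 1/(1492060 + 760233) = 1/2252293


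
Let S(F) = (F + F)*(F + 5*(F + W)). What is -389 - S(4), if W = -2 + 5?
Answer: -701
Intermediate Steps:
W = 3
S(F) = 2*F*(15 + 6*F) (S(F) = (F + F)*(F + 5*(F + 3)) = (2*F)*(F + 5*(3 + F)) = (2*F)*(F + (15 + 5*F)) = (2*F)*(15 + 6*F) = 2*F*(15 + 6*F))
-389 - S(4) = -389 - 6*4*(5 + 2*4) = -389 - 6*4*(5 + 8) = -389 - 6*4*13 = -389 - 1*312 = -389 - 312 = -701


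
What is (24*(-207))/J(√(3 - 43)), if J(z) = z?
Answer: 1242*I*√10/5 ≈ 785.51*I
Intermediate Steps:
(24*(-207))/J(√(3 - 43)) = (24*(-207))/(√(3 - 43)) = -4968*(-I*√10/20) = -(-1242)*I*√10/5 = 1242*I*√10/5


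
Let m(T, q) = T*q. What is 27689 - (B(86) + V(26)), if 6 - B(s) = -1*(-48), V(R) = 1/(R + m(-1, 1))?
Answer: 693274/25 ≈ 27731.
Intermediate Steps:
V(R) = 1/(-1 + R) (V(R) = 1/(R - 1*1) = 1/(R - 1) = 1/(-1 + R))
B(s) = -42 (B(s) = 6 - (-1)*(-48) = 6 - 1*48 = 6 - 48 = -42)
27689 - (B(86) + V(26)) = 27689 - (-42 + 1/(-1 + 26)) = 27689 - (-42 + 1/25) = 27689 - 1*(-1049/25) = 27689 + 1049/25 = 693274/25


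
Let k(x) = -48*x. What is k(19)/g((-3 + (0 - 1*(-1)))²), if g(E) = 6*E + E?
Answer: -228/7 ≈ -32.571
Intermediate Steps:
g(E) = 7*E
k(19)/g((-3 + (0 - 1*(-1)))²) = (-48*19)/((7*(-3 + (0 - 1*(-1)))²)) = -912*1/(7*(-3 + (0 + 1))²) = -912*1/(7*(-3 + 1)²) = -912/(7*(-2)²) = -912/(7*4) = -912/28 = -912*1/28 = -228/7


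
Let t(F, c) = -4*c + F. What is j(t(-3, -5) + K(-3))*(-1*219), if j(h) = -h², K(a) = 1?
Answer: 70956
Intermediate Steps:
t(F, c) = F - 4*c
j(t(-3, -5) + K(-3))*(-1*219) = (-((-3 - 4*(-5)) + 1)²)*(-1*219) = -((-3 + 20) + 1)²*(-219) = -(17 + 1)²*(-219) = -1*18²*(-219) = -1*324*(-219) = -324*(-219) = 70956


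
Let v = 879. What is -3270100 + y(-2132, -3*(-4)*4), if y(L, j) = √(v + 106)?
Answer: -3270100 + √985 ≈ -3.2701e+6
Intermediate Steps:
y(L, j) = √985 (y(L, j) = √(879 + 106) = √985)
-3270100 + y(-2132, -3*(-4)*4) = -3270100 + √985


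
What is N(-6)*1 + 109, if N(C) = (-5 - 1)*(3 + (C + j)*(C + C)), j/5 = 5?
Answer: 1459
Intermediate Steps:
j = 25 (j = 5*5 = 25)
N(C) = -18 - 12*C*(25 + C) (N(C) = (-5 - 1)*(3 + (C + 25)*(C + C)) = -6*(3 + (25 + C)*(2*C)) = -6*(3 + 2*C*(25 + C)) = -18 - 12*C*(25 + C))
N(-6)*1 + 109 = (-18 - 300*(-6) - 12*(-6)²)*1 + 109 = (-18 + 1800 - 12*36)*1 + 109 = (-18 + 1800 - 432)*1 + 109 = 1350*1 + 109 = 1350 + 109 = 1459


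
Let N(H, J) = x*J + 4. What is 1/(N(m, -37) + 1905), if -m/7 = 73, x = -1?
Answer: 1/1946 ≈ 0.00051387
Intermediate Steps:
m = -511 (m = -7*73 = -511)
N(H, J) = 4 - J (N(H, J) = -J + 4 = 4 - J)
1/(N(m, -37) + 1905) = 1/((4 - 1*(-37)) + 1905) = 1/((4 + 37) + 1905) = 1/(41 + 1905) = 1/1946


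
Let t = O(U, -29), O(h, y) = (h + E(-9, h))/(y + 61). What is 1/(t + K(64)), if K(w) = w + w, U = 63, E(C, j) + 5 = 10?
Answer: 8/1041 ≈ 0.0076849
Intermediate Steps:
E(C, j) = 5 (E(C, j) = -5 + 10 = 5)
K(w) = 2*w
O(h, y) = (5 + h)/(61 + y) (O(h, y) = (h + 5)/(y + 61) = (5 + h)/(61 + y))
t = 17/8 (t = (5 + 63)/(61 - 29) = 68/32 = (1/32)*68 = 17/8 ≈ 2.1250)
1/(t + K(64)) = 1/(17/8 + 2*64) = 1/(17/8 + 128) = 1/(1041/8) = 8/1041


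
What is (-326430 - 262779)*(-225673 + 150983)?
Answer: 44008020210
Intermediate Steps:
(-326430 - 262779)*(-225673 + 150983) = -589209*(-74690) = 44008020210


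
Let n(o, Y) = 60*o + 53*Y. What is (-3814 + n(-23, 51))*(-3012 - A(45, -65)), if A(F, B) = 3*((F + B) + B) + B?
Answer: 6705772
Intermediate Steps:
A(F, B) = 3*F + 7*B (A(F, B) = 3*((B + F) + B) + B = 3*(F + 2*B) + B = (3*F + 6*B) + B = 3*F + 7*B)
n(o, Y) = 53*Y + 60*o
(-3814 + n(-23, 51))*(-3012 - A(45, -65)) = (-3814 + (53*51 + 60*(-23)))*(-3012 - (3*45 + 7*(-65))) = (-3814 + (2703 - 1380))*(-3012 - (135 - 455)) = (-3814 + 1323)*(-3012 - 1*(-320)) = -2491*(-3012 + 320) = -2491*(-2692) = 6705772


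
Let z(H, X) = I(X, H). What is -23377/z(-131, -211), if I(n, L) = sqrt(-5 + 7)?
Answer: -23377*sqrt(2)/2 ≈ -16530.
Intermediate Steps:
I(n, L) = sqrt(2)
z(H, X) = sqrt(2)
-23377/z(-131, -211) = -23377*sqrt(2)/2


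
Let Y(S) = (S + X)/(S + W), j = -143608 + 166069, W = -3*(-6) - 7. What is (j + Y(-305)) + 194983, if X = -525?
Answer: 31964683/147 ≈ 2.1745e+5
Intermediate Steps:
W = 11 (W = 18 - 7 = 11)
j = 22461
Y(S) = (-525 + S)/(11 + S) (Y(S) = (S - 525)/(S + 11) = (-525 + S)/(11 + S))
(j + Y(-305)) + 194983 = (22461 + (-525 - 305)/(11 - 305)) + 194983 = (22461 - 830/(-294)) + 194983 = (22461 - 1/294*(-830)) + 194983 = (22461 + 415/147) + 194983 = 3302182/147 + 194983 = 31964683/147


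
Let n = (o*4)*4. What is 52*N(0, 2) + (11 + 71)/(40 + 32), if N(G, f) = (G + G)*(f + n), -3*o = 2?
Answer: 41/36 ≈ 1.1389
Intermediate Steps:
o = -2/3 (o = -1/3*2 = -2/3 ≈ -0.66667)
n = -32/3 (n = -2/3*4*4 = -8/3*4 = -32/3 ≈ -10.667)
N(G, f) = 2*G*(-32/3 + f) (N(G, f) = (G + G)*(f - 32/3) = (2*G)*(-32/3 + f) = 2*G*(-32/3 + f))
52*N(0, 2) + (11 + 71)/(40 + 32) = 52*((2/3)*0*(-32 + 3*2)) + (11 + 71)/(40 + 32) = 52*((2/3)*0*(-32 + 6)) + 82/72 = 52*((2/3)*0*(-26)) + 82*(1/72) = 52*0 + 41/36 = 0 + 41/36 = 41/36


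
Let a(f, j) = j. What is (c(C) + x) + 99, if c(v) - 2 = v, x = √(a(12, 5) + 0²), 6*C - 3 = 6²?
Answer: 215/2 + √5 ≈ 109.74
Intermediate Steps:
C = 13/2 (C = ½ + (⅙)*6² = ½ + (⅙)*36 = ½ + 6 = 13/2 ≈ 6.5000)
x = √5 (x = √(5 + 0²) = √(5 + 0) = √5 ≈ 2.2361)
c(v) = 2 + v
(c(C) + x) + 99 = ((2 + 13/2) + √5) + 99 = (17/2 + √5) + 99 = 215/2 + √5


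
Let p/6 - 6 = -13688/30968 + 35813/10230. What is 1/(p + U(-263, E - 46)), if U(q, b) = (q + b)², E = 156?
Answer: 6600055/154859418068 ≈ 4.2620e-5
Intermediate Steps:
U(q, b) = (b + q)²
p = 358730573/6600055 (p = 36 + 6*(-13688/30968 + 35813/10230) = 36 + 6*(-13688*1/30968 + 35813*(1/10230)) = 36 + 6*(-1711/3871 + 35813/10230) = 36 + 6*(121128593/39600330) = 36 + 121128593/6600055 = 358730573/6600055 ≈ 54.353)
1/(p + U(-263, E - 46)) = 1/(358730573/6600055 + ((156 - 46) - 263)²) = 1/(358730573/6600055 + (110 - 263)²) = 1/(358730573/6600055 + (-153)²) = 1/(358730573/6600055 + 23409) = 1/(154859418068/6600055) = 6600055/154859418068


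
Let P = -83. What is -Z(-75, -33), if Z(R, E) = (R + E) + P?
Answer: 191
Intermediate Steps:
Z(R, E) = -83 + E + R (Z(R, E) = (R + E) - 83 = (E + R) - 83 = -83 + E + R)
-Z(-75, -33) = -(-83 - 33 - 75) = -1*(-191) = 191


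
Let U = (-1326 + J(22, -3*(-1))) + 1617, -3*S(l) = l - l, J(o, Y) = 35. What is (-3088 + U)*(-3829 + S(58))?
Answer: 10575698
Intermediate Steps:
S(l) = 0 (S(l) = -(l - l)/3 = -⅓*0 = 0)
U = 326 (U = (-1326 + 35) + 1617 = -1291 + 1617 = 326)
(-3088 + U)*(-3829 + S(58)) = (-3088 + 326)*(-3829 + 0) = -2762*(-3829) = 10575698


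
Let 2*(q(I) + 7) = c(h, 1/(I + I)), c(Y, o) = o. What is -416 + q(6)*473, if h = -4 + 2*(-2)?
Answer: -88975/24 ≈ -3707.3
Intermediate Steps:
h = -8 (h = -4 - 4 = -8)
q(I) = -7 + 1/(4*I) (q(I) = -7 + 1/(2*(I + I)) = -7 + 1/(2*((2*I))) = -7 + (1/(2*I))/2 = -7 + 1/(4*I))
-416 + q(6)*473 = -416 + (-7 + (¼)/6)*473 = -416 + (-7 + (¼)*(⅙))*473 = -416 + (-7 + 1/24)*473 = -416 - 167/24*473 = -416 - 78991/24 = -88975/24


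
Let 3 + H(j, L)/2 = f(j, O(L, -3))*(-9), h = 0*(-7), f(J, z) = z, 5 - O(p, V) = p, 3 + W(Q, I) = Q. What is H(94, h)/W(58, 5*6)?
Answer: -96/55 ≈ -1.7455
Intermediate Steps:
W(Q, I) = -3 + Q
O(p, V) = 5 - p
h = 0
H(j, L) = -96 + 18*L (H(j, L) = -6 + 2*((5 - L)*(-9)) = -6 + 2*(-45 + 9*L) = -6 + (-90 + 18*L) = -96 + 18*L)
H(94, h)/W(58, 5*6) = (-96 + 18*0)/(-3 + 58) = (-96 + 0)/55 = -96*1/55 = -96/55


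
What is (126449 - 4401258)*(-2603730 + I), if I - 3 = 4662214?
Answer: -8799638753983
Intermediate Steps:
I = 4662217 (I = 3 + 4662214 = 4662217)
(126449 - 4401258)*(-2603730 + I) = (126449 - 4401258)*(-2603730 + 4662217) = -4274809*2058487 = -8799638753983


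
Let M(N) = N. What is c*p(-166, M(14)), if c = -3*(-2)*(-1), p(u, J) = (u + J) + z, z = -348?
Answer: 3000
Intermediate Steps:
p(u, J) = -348 + J + u (p(u, J) = (u + J) - 348 = (J + u) - 348 = -348 + J + u)
c = -6 (c = 6*(-1) = -6)
c*p(-166, M(14)) = -6*(-348 + 14 - 166) = -6*(-500) = 3000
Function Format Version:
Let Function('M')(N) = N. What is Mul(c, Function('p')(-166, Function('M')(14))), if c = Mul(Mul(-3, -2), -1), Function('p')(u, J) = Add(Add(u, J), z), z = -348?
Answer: 3000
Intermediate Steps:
Function('p')(u, J) = Add(-348, J, u) (Function('p')(u, J) = Add(Add(u, J), -348) = Add(Add(J, u), -348) = Add(-348, J, u))
c = -6 (c = Mul(6, -1) = -6)
Mul(c, Function('p')(-166, Function('M')(14))) = Mul(-6, Add(-348, 14, -166)) = Mul(-6, -500) = 3000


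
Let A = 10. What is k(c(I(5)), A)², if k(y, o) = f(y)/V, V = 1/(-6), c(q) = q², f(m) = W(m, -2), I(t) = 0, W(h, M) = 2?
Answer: 144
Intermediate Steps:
f(m) = 2
V = -⅙ (V = 1*(-⅙) = -⅙ ≈ -0.16667)
k(y, o) = -12 (k(y, o) = 2/(-⅙) = 2*(-6) = -12)
k(c(I(5)), A)² = (-12)² = 144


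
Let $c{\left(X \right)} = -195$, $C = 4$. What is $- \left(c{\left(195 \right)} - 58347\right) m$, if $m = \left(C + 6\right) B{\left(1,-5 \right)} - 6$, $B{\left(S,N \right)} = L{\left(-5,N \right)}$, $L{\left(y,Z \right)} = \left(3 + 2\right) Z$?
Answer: $-14986752$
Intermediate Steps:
$L{\left(y,Z \right)} = 5 Z$
$B{\left(S,N \right)} = 5 N$
$m = -256$ ($m = \left(4 + 6\right) 5 \left(-5\right) - 6 = 10 \left(-25\right) - 6 = -250 - 6 = -256$)
$- \left(c{\left(195 \right)} - 58347\right) m = - \left(-195 - 58347\right) \left(-256\right) = - \left(-58542\right) \left(-256\right) = \left(-1\right) 14986752 = -14986752$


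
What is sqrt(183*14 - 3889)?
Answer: I*sqrt(1327) ≈ 36.428*I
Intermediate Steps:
sqrt(183*14 - 3889) = sqrt(2562 - 3889) = sqrt(-1327) = I*sqrt(1327)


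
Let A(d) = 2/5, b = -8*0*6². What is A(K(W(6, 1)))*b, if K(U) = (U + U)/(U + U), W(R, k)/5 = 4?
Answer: 0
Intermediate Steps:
W(R, k) = 20 (W(R, k) = 5*4 = 20)
b = 0 (b = 0*36 = 0)
K(U) = 1 (K(U) = (2*U)/((2*U)) = (2*U)*(1/(2*U)) = 1)
A(d) = ⅖ (A(d) = 2*(⅕) = ⅖)
A(K(W(6, 1)))*b = (⅖)*0 = 0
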